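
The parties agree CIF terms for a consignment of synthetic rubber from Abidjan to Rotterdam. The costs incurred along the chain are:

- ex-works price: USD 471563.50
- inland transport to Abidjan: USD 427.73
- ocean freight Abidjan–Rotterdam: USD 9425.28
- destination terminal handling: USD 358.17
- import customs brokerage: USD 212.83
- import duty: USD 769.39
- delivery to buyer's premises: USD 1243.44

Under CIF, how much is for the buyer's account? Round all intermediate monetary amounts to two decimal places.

Buyer's account: USD 2583.83

CIF: the seller pays costs through ocean freight and marine insurance to the destination port.
Seller's account: goods 471563.50 + inland to port 427.73 + freight 9425.28 = 481416.51
Buyer's account: destination terminal 358.17 + brokerage 212.83 + duty 769.39 + delivery 1243.44 = 2583.83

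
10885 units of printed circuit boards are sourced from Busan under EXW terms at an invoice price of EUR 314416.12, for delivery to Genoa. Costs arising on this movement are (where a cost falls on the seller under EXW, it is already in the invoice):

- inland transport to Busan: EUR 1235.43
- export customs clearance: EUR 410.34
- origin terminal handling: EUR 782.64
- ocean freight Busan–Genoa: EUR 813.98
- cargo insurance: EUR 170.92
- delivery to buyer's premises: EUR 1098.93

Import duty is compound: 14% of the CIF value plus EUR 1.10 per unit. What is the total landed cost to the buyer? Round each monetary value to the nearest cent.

Total landed cost: EUR 375397.98

EXW: the seller makes goods available at their premises; the buyer bears all onward costs.
CIF value = EXW price + inland to port + export clearance + origin terminal + freight + insurance = 314416.12 + 1235.43 + 410.34 + 782.64 + 813.98 + 170.92 = 317829.43
Ad valorem component: 317829.43 × 14% = 44496.12
Specific component: 10885 × 1.10 = 11973.50
Import duty = 44496.12 + 11973.50 = 56469.62
Buyer bears: inland to port 1235.43 + export clearance 410.34 + origin terminal 782.64 + freight 813.98 + insurance 170.92 + delivery 1098.93 + duty 56469.62 = 60981.86
Landed cost = invoice 314416.12 + 60981.86 = 375397.98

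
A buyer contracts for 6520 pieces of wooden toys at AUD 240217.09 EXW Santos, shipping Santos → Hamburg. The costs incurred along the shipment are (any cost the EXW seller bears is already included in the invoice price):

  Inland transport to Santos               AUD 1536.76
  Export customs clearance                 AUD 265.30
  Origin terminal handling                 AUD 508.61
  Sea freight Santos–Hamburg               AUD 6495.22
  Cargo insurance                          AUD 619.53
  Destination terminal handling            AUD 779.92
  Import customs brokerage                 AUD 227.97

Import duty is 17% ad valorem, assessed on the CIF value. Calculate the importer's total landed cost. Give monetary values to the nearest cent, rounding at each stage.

Total landed cost: AUD 293089.63

EXW: the seller makes goods available at their premises; the buyer bears all onward costs.
CIF value = EXW price + inland to port + export clearance + origin terminal + freight + insurance = 240217.09 + 1536.76 + 265.30 + 508.61 + 6495.22 + 619.53 = 249642.51
Import duty = 249642.51 × 17% = 42439.23
Buyer bears: inland to port 1536.76 + export clearance 265.30 + origin terminal 508.61 + freight 6495.22 + insurance 619.53 + destination terminal 779.92 + brokerage 227.97 + duty 42439.23 = 52872.54
Landed cost = invoice 240217.09 + 52872.54 = 293089.63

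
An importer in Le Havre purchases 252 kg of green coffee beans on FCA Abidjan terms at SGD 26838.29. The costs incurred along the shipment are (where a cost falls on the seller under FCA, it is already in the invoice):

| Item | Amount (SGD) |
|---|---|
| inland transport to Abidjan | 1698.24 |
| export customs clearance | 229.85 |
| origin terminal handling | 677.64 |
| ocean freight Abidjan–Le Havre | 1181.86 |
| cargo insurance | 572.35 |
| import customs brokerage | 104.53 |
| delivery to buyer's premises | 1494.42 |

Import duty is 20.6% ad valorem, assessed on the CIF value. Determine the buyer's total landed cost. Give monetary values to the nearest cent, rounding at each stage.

FCA: the seller delivers export-cleared goods to the carrier; the buyer bears costs from that point.
Already in the invoice (seller's account under FCA): inland to port, export clearance — exclude.
CIF value = FCA price + origin terminal + freight + insurance = 26838.29 + 677.64 + 1181.86 + 572.35 = 29270.14
Import duty = 29270.14 × 20.6% = 6029.65
Buyer bears: origin terminal 677.64 + freight 1181.86 + insurance 572.35 + brokerage 104.53 + delivery 1494.42 + duty 6029.65 = 10060.45
Landed cost = invoice 26838.29 + 10060.45 = 36898.74

Total landed cost: SGD 36898.74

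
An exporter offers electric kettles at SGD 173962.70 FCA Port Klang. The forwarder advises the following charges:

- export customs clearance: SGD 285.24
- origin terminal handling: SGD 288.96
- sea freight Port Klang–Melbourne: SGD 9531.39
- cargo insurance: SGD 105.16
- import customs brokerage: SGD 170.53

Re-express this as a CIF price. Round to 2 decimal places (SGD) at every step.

Not relevant to the conversion: export clearance — on the seller under both FCA and CIF; already in the FCA price and stays in the CIF price. brokerage — on the buyer under both terms; not part of either seller's price.
From FCA to CIF, the seller additionally bears: origin terminal, freight, insurance.
CIF price = 173962.70 + 288.96 + 9531.39 + 105.16 = 183888.21

CIF price: SGD 183888.21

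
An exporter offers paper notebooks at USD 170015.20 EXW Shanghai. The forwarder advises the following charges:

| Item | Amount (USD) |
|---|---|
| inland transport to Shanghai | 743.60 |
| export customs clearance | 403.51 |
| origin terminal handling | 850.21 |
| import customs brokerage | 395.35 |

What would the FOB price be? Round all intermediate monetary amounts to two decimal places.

Not relevant to the conversion: brokerage — on the buyer under both terms; not part of either seller's price.
From EXW to FOB, the seller additionally bears: inland to port, export clearance, origin terminal.
FOB price = 170015.20 + 743.60 + 403.51 + 850.21 = 172012.52

FOB price: USD 172012.52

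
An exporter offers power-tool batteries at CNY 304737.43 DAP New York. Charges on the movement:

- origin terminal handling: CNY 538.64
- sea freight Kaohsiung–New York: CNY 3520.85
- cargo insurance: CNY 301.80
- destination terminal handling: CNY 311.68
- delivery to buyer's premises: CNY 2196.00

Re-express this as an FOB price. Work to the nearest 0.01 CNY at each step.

Not relevant to the conversion: origin terminal — on the seller under both DAP and FOB; already in the DAP price and stays in the FOB price.
From DAP to FOB, the seller no longer bears: freight, insurance, destination terminal, delivery.
FOB price = 304737.43 − 3520.85 − 301.80 − 311.68 − 2196.00 = 298407.10

FOB price: CNY 298407.10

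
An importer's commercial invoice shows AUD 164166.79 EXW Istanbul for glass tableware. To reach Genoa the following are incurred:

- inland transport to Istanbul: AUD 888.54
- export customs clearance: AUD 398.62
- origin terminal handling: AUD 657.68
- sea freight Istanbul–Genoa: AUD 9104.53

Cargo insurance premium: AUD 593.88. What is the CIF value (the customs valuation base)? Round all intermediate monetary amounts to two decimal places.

CIF = EXW price + pre-shipment costs + freight + insurance
CIF = 164166.79 + 888.54 + 398.62 + 657.68 + 9104.53 + 593.88 = 175810.04

CIF value: AUD 175810.04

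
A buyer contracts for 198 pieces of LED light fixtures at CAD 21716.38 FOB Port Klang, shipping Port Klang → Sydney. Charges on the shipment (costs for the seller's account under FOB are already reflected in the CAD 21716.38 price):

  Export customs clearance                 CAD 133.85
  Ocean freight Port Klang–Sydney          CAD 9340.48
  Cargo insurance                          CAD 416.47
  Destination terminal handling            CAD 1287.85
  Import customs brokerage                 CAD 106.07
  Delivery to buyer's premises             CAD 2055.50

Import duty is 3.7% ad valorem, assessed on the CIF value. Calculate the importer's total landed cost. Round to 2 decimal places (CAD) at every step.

FOB: the seller bears costs until goods are on board at the origin port; the buyer bears freight, insurance and all costs thereafter.
Already in the invoice (seller's account under FOB): export clearance — exclude.
CIF value = FOB price + freight + insurance = 21716.38 + 9340.48 + 416.47 = 31473.33
Import duty = 31473.33 × 3.7% = 1164.51
Buyer bears: freight 9340.48 + insurance 416.47 + destination terminal 1287.85 + brokerage 106.07 + delivery 2055.50 + duty 1164.51 = 14370.88
Landed cost = invoice 21716.38 + 14370.88 = 36087.26

Total landed cost: CAD 36087.26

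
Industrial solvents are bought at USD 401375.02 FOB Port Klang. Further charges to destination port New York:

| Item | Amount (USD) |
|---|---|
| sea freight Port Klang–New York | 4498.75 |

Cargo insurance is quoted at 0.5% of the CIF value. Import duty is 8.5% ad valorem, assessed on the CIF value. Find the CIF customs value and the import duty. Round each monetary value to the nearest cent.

CIF value: USD 407913.34; import duty: USD 34672.63

Let C be the CIF value. C = FOB price + freight + 0.5% × C
C − 0.5% × C = 401375.02 + 4498.75
0.995 × C = 405873.77
C = 405873.77 / 0.995 = 407913.34
Insurance premium = 0.5% × 407913.34 = 2039.57
Import duty = 407913.34 × 8.5% = 34672.63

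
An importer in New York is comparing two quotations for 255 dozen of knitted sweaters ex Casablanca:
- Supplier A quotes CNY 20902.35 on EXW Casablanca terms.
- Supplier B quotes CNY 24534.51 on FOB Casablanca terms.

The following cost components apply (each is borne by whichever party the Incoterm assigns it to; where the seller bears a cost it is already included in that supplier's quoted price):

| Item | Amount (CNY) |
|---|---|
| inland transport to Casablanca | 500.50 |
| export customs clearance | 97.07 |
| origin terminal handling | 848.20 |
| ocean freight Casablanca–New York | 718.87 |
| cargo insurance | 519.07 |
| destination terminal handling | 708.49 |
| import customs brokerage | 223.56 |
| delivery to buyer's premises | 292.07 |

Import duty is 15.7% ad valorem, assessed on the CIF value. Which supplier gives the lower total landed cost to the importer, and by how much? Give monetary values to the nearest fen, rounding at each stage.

Supplier A (EXW):
CIF value = EXW price + inland to port + export clearance + origin terminal + freight + insurance = 20902.35 + 500.50 + 97.07 + 848.20 + 718.87 + 519.07 = 23586.06
Import duty = 23586.06 × 15.7% = 3703.01
Buyer bears (A): 500.50 + 97.07 + 848.20 + 718.87 + 519.07 + 708.49 + 223.56 + 292.07 = 3907.83
Landed cost (A) = invoice 20902.35 + 3907.83 + duty 3703.01 = 28513.19
Supplier B (FOB):
CIF value = FOB price + freight + insurance = 24534.51 + 718.87 + 519.07 = 25772.45
Import duty = 25772.45 × 15.7% = 4046.27
Buyer bears (B): 718.87 + 519.07 + 708.49 + 223.56 + 292.07 = 2462.06
Landed cost (B) = invoice 24534.51 + 2462.06 + duty 4046.27 = 31042.84
Difference = |28513.19 − 31042.84| = 2529.65

Supplier A is cheaper by CNY 2529.65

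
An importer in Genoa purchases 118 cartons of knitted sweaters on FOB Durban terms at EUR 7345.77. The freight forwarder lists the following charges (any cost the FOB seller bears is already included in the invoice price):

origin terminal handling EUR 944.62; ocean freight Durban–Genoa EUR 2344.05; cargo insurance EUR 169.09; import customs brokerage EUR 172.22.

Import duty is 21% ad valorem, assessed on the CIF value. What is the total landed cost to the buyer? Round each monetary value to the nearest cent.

FOB: the seller bears costs until goods are on board at the origin port; the buyer bears freight, insurance and all costs thereafter.
Already in the invoice (seller's account under FOB): origin terminal — exclude.
CIF value = FOB price + freight + insurance = 7345.77 + 2344.05 + 169.09 = 9858.91
Import duty = 9858.91 × 21% = 2070.37
Buyer bears: freight 2344.05 + insurance 169.09 + brokerage 172.22 + duty 2070.37 = 4755.73
Landed cost = invoice 7345.77 + 4755.73 = 12101.50

Total landed cost: EUR 12101.50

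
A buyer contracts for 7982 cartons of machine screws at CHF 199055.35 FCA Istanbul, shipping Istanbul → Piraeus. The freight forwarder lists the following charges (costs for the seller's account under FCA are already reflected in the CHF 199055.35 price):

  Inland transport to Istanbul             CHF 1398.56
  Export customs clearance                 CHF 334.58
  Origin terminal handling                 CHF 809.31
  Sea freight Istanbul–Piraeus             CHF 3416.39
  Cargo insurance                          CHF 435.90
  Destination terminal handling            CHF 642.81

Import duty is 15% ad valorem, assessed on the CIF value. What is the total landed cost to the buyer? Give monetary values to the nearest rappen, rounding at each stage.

FCA: the seller delivers export-cleared goods to the carrier; the buyer bears costs from that point.
Already in the invoice (seller's account under FCA): inland to port, export clearance — exclude.
CIF value = FCA price + origin terminal + freight + insurance = 199055.35 + 809.31 + 3416.39 + 435.90 = 203716.95
Import duty = 203716.95 × 15% = 30557.54
Buyer bears: origin terminal 809.31 + freight 3416.39 + insurance 435.90 + destination terminal 642.81 + duty 30557.54 = 35861.95
Landed cost = invoice 199055.35 + 35861.95 = 234917.30

Total landed cost: CHF 234917.30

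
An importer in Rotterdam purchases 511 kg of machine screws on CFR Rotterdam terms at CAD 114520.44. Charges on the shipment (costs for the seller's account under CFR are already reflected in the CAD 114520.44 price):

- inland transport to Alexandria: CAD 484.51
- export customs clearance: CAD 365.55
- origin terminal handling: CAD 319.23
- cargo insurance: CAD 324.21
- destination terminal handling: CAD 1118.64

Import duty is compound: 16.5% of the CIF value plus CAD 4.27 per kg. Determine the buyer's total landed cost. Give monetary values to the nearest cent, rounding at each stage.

CFR: the seller pays costs through ocean freight to the destination port, but not insurance.
Already in the invoice (seller's account under CFR): inland to port, export clearance, origin terminal — exclude.
CIF value = CFR price + insurance = 114520.44 + 324.21 = 114844.65
Ad valorem component: 114844.65 × 16.5% = 18949.37
Specific component: 511 × 4.27 = 2181.97
Import duty = 18949.37 + 2181.97 = 21131.34
Buyer bears: insurance 324.21 + destination terminal 1118.64 + duty 21131.34 = 22574.19
Landed cost = invoice 114520.44 + 22574.19 = 137094.63

Total landed cost: CAD 137094.63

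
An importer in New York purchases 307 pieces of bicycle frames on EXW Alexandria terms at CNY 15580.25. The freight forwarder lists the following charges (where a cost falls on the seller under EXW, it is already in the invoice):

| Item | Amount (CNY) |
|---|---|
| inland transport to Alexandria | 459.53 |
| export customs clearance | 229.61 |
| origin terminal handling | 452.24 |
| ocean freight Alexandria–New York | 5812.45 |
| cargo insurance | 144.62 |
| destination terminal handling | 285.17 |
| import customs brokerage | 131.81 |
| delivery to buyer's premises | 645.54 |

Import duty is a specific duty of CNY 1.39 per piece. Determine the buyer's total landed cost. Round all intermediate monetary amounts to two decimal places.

EXW: the seller makes goods available at their premises; the buyer bears all onward costs.
CIF value = EXW price + inland to port + export clearance + origin terminal + freight + insurance = 15580.25 + 459.53 + 229.61 + 452.24 + 5812.45 + 144.62 = 22678.70
Import duty = 307 × 1.39 = 426.73
Buyer bears: inland to port 459.53 + export clearance 229.61 + origin terminal 452.24 + freight 5812.45 + insurance 144.62 + destination terminal 285.17 + brokerage 131.81 + delivery 645.54 + duty 426.73 = 8587.70
Landed cost = invoice 15580.25 + 8587.70 = 24167.95

Total landed cost: CNY 24167.95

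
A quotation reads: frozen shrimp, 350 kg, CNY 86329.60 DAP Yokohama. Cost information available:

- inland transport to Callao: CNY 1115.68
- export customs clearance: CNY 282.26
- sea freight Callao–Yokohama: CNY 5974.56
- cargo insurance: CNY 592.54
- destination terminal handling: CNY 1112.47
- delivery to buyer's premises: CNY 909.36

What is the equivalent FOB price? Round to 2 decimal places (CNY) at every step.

Not relevant to the conversion: export clearance, inland to port — on the seller under both DAP and FOB; already in the DAP price and stays in the FOB price.
From DAP to FOB, the seller no longer bears: freight, insurance, destination terminal, delivery.
FOB price = 86329.60 − 5974.56 − 592.54 − 1112.47 − 909.36 = 77740.67

FOB price: CNY 77740.67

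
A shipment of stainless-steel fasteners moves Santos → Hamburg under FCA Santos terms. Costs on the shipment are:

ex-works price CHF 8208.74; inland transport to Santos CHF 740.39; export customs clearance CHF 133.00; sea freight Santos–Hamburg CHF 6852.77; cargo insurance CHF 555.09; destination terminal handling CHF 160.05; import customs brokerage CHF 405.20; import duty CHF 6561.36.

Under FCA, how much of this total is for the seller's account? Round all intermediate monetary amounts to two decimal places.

Seller's account: CHF 9082.13

FCA: the seller delivers export-cleared goods to the carrier; the buyer bears costs from that point.
Seller's account: goods 8208.74 + inland to port 740.39 + export clearance 133.00 = 9082.13
Buyer's account: freight 6852.77 + insurance 555.09 + destination terminal 160.05 + brokerage 405.20 + duty 6561.36 = 14534.47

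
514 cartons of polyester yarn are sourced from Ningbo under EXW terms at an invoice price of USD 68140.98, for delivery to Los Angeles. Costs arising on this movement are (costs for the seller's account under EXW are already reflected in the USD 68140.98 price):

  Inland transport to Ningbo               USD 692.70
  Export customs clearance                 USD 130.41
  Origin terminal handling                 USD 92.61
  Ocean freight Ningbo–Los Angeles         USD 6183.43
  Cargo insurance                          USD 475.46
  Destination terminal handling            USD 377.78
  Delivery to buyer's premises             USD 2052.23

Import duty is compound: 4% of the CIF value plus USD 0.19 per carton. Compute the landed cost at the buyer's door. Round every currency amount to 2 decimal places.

Total landed cost: USD 81271.88

EXW: the seller makes goods available at their premises; the buyer bears all onward costs.
CIF value = EXW price + inland to port + export clearance + origin terminal + freight + insurance = 68140.98 + 692.70 + 130.41 + 92.61 + 6183.43 + 475.46 = 75715.59
Ad valorem component: 75715.59 × 4% = 3028.62
Specific component: 514 × 0.19 = 97.66
Import duty = 3028.62 + 97.66 = 3126.28
Buyer bears: inland to port 692.70 + export clearance 130.41 + origin terminal 92.61 + freight 6183.43 + insurance 475.46 + destination terminal 377.78 + delivery 2052.23 + duty 3126.28 = 13130.90
Landed cost = invoice 68140.98 + 13130.90 = 81271.88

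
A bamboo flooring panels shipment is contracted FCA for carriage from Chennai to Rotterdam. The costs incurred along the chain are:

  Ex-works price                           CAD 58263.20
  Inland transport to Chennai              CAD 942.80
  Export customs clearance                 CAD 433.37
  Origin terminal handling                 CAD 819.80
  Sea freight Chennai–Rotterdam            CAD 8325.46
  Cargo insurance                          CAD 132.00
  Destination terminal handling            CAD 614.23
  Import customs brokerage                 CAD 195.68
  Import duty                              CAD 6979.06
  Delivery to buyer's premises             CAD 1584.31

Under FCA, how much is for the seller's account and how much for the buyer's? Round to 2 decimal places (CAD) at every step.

FCA: the seller delivers export-cleared goods to the carrier; the buyer bears costs from that point.
Seller's account: goods 58263.20 + inland to port 942.80 + export clearance 433.37 = 59639.37
Buyer's account: origin terminal 819.80 + freight 8325.46 + insurance 132.00 + destination terminal 614.23 + brokerage 195.68 + duty 6979.06 + delivery 1584.31 = 18650.54

Seller: CAD 59639.37; buyer: CAD 18650.54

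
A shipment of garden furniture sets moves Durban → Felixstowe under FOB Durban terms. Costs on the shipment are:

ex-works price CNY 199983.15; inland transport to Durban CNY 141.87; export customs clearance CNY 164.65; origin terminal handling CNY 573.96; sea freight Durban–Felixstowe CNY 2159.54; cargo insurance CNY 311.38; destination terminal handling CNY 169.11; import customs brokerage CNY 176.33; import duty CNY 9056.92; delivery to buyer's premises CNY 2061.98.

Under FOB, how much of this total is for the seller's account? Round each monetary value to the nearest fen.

Seller's account: CNY 200863.63

FOB: the seller bears costs until goods are on board at the origin port; the buyer bears freight, insurance and all costs thereafter.
Seller's account: goods 199983.15 + inland to port 141.87 + export clearance 164.65 + origin terminal 573.96 = 200863.63
Buyer's account: freight 2159.54 + insurance 311.38 + destination terminal 169.11 + brokerage 176.33 + duty 9056.92 + delivery 2061.98 = 13935.26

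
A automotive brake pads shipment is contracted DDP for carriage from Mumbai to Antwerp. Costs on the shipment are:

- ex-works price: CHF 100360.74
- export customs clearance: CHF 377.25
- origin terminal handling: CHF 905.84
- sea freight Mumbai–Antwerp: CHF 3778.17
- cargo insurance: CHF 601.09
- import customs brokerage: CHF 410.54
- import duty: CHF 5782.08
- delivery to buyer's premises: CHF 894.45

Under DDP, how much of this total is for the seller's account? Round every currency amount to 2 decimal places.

DDP: the seller bears all costs including import duty.
Seller's account: goods 100360.74 + export clearance 377.25 + origin terminal 905.84 + freight 3778.17 + insurance 601.09 + brokerage 410.54 + duty 5782.08 + delivery 894.45 = 113110.16
Buyer's account: 0.00

Seller's account: CHF 113110.16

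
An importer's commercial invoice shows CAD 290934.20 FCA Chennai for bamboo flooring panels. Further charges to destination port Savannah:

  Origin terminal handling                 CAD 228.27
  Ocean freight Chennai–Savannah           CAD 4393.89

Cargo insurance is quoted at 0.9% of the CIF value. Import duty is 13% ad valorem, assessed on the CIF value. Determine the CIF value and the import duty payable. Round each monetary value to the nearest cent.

Let C be the CIF value. C = FCA price + pre-shipment costs + freight + 0.9% × C
C − 0.9% × C = 290934.20 + 228.27 + 4393.89
0.991 × C = 295556.36
C = 295556.36 / 0.991 = 298240.52
Insurance premium = 0.9% × 298240.52 = 2684.16
Import duty = 298240.52 × 13% = 38771.27

CIF value: CAD 298240.52; import duty: CAD 38771.27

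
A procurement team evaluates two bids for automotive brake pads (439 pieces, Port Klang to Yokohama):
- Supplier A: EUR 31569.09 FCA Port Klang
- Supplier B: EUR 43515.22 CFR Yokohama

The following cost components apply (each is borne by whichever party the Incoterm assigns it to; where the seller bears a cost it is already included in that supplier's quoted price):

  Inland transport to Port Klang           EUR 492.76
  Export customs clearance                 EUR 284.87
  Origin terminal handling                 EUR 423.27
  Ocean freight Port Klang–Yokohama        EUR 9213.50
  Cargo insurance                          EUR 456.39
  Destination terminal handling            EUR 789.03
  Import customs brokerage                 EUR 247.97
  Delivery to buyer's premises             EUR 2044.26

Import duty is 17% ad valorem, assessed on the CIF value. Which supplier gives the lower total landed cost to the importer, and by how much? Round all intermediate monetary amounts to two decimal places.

Supplier A is cheaper by EUR 2701.95

Supplier A (FCA):
CIF value = FCA price + origin terminal + freight + insurance = 31569.09 + 423.27 + 9213.50 + 456.39 = 41662.25
Import duty = 41662.25 × 17% = 7082.58
Buyer bears (A): 423.27 + 9213.50 + 456.39 + 789.03 + 247.97 + 2044.26 = 13174.42
Landed cost (A) = invoice 31569.09 + 13174.42 + duty 7082.58 = 51826.09
Supplier B (CFR):
CIF value = CFR price + insurance = 43515.22 + 456.39 = 43971.61
Import duty = 43971.61 × 17% = 7475.17
Buyer bears (B): 456.39 + 789.03 + 247.97 + 2044.26 = 3537.65
Landed cost (B) = invoice 43515.22 + 3537.65 + duty 7475.17 = 54528.04
Difference = |51826.09 − 54528.04| = 2701.95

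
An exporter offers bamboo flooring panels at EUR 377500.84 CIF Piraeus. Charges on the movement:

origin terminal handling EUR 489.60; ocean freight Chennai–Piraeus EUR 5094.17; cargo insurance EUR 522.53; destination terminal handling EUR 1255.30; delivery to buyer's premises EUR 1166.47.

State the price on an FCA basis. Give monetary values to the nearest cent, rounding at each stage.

Not relevant to the conversion: delivery, destination terminal — on the buyer under both terms; not part of either seller's price.
From CIF to FCA, the seller no longer bears: origin terminal, freight, insurance.
FCA price = 377500.84 − 489.60 − 5094.17 − 522.53 = 371394.54

FCA price: EUR 371394.54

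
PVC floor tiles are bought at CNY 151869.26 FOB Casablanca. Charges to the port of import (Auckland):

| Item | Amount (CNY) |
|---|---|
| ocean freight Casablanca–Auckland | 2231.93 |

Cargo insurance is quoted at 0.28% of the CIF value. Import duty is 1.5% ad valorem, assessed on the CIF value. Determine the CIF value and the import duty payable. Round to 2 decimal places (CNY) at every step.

CIF value: CNY 154533.88; import duty: CNY 2318.01

Let C be the CIF value. C = FOB price + freight + 0.28% × C
C − 0.28% × C = 151869.26 + 2231.93
0.9972 × C = 154101.19
C = 154101.19 / 0.9972 = 154533.88
Insurance premium = 0.28% × 154533.88 = 432.69
Import duty = 154533.88 × 1.5% = 2318.01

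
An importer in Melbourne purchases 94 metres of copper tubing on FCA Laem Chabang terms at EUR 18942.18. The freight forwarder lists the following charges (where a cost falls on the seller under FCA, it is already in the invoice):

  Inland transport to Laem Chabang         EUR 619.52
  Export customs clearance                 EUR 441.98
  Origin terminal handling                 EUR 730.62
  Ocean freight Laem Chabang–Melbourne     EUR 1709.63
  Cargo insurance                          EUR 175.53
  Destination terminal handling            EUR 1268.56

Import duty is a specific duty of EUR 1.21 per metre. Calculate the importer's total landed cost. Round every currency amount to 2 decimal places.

Total landed cost: EUR 22940.26

FCA: the seller delivers export-cleared goods to the carrier; the buyer bears costs from that point.
Already in the invoice (seller's account under FCA): inland to port, export clearance — exclude.
CIF value = FCA price + origin terminal + freight + insurance = 18942.18 + 730.62 + 1709.63 + 175.53 = 21557.96
Import duty = 94 × 1.21 = 113.74
Buyer bears: origin terminal 730.62 + freight 1709.63 + insurance 175.53 + destination terminal 1268.56 + duty 113.74 = 3998.08
Landed cost = invoice 18942.18 + 3998.08 = 22940.26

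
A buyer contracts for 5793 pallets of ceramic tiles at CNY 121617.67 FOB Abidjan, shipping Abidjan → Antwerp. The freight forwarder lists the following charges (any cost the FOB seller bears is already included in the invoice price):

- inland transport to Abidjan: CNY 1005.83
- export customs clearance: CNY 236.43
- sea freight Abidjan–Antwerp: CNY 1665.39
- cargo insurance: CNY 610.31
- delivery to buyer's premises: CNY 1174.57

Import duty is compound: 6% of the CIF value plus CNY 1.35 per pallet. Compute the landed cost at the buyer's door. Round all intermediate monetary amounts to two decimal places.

FOB: the seller bears costs until goods are on board at the origin port; the buyer bears freight, insurance and all costs thereafter.
Already in the invoice (seller's account under FOB): inland to port, export clearance — exclude.
CIF value = FOB price + freight + insurance = 121617.67 + 1665.39 + 610.31 = 123893.37
Ad valorem component: 123893.37 × 6% = 7433.60
Specific component: 5793 × 1.35 = 7820.55
Import duty = 7433.60 + 7820.55 = 15254.15
Buyer bears: freight 1665.39 + insurance 610.31 + delivery 1174.57 + duty 15254.15 = 18704.42
Landed cost = invoice 121617.67 + 18704.42 = 140322.09

Total landed cost: CNY 140322.09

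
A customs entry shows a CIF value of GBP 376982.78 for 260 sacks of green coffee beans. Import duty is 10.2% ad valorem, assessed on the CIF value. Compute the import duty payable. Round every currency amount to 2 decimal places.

Import duty = 376982.78 × 10.2% = 38452.24

Import duty: GBP 38452.24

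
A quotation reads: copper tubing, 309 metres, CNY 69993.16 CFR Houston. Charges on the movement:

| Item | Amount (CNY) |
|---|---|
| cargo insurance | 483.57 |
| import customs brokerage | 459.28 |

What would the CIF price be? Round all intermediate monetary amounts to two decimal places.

CIF price: CNY 70476.73

Not relevant to the conversion: brokerage — on the buyer under both terms; not part of either seller's price.
From CFR to CIF, the seller additionally bears: insurance.
CIF price = 69993.16 + 483.57 = 70476.73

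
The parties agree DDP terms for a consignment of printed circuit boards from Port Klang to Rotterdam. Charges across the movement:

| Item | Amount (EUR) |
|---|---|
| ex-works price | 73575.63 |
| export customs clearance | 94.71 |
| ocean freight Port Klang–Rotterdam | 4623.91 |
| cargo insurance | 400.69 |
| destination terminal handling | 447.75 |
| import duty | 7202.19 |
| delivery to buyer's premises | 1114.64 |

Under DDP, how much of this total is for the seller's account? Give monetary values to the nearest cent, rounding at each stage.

DDP: the seller bears all costs including import duty.
Seller's account: goods 73575.63 + export clearance 94.71 + freight 4623.91 + insurance 400.69 + destination terminal 447.75 + duty 7202.19 + delivery 1114.64 = 87459.52
Buyer's account: 0.00

Seller's account: EUR 87459.52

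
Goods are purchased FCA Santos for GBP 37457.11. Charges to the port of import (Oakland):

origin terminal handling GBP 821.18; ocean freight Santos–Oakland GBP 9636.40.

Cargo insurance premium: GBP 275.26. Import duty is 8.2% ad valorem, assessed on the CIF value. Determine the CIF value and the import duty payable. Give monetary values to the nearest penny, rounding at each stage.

CIF value: GBP 48189.95; import duty: GBP 3951.58

CIF = FCA price + pre-shipment costs + freight + insurance
CIF = 37457.11 + 821.18 + 9636.40 + 275.26 = 48189.95
Import duty = 48189.95 × 8.2% = 3951.58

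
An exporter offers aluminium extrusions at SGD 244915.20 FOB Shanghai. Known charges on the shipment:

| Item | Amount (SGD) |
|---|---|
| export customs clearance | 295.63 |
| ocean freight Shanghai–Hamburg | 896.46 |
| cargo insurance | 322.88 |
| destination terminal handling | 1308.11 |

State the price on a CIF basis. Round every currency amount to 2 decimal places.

Not relevant to the conversion: export clearance — on the seller under both FOB and CIF; already in the FOB price and stays in the CIF price. destination terminal — on the buyer under both terms; not part of either seller's price.
From FOB to CIF, the seller additionally bears: freight, insurance.
CIF price = 244915.20 + 896.46 + 322.88 = 246134.54

CIF price: SGD 246134.54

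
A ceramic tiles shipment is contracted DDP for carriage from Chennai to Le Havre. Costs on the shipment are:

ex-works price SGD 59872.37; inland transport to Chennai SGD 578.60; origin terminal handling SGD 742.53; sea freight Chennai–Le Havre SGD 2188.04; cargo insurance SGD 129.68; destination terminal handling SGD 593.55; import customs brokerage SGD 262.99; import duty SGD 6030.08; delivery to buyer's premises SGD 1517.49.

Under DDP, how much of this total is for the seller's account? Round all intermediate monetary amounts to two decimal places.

Seller's account: SGD 71915.33

DDP: the seller bears all costs including import duty.
Seller's account: goods 59872.37 + inland to port 578.60 + origin terminal 742.53 + freight 2188.04 + insurance 129.68 + destination terminal 593.55 + brokerage 262.99 + duty 6030.08 + delivery 1517.49 = 71915.33
Buyer's account: 0.00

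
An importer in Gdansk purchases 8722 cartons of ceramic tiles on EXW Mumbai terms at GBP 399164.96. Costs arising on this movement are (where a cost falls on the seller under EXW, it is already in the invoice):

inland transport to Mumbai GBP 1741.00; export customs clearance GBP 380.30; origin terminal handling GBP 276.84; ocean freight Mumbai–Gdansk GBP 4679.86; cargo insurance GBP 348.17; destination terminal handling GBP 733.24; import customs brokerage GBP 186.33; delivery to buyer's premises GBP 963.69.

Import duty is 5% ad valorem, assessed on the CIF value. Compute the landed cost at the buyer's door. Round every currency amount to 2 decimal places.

EXW: the seller makes goods available at their premises; the buyer bears all onward costs.
CIF value = EXW price + inland to port + export clearance + origin terminal + freight + insurance = 399164.96 + 1741.00 + 380.30 + 276.84 + 4679.86 + 348.17 = 406591.13
Import duty = 406591.13 × 5% = 20329.56
Buyer bears: inland to port 1741.00 + export clearance 380.30 + origin terminal 276.84 + freight 4679.86 + insurance 348.17 + destination terminal 733.24 + brokerage 186.33 + delivery 963.69 + duty 20329.56 = 29638.99
Landed cost = invoice 399164.96 + 29638.99 = 428803.95

Total landed cost: GBP 428803.95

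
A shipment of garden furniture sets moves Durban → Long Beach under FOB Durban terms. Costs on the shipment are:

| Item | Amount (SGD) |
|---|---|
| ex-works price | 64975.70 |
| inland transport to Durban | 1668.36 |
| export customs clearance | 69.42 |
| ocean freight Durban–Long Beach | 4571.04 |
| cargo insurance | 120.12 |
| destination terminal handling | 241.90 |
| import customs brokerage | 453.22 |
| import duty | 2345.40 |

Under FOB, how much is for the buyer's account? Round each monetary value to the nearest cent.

Buyer's account: SGD 7731.68

FOB: the seller bears costs until goods are on board at the origin port; the buyer bears freight, insurance and all costs thereafter.
Seller's account: goods 64975.70 + inland to port 1668.36 + export clearance 69.42 = 66713.48
Buyer's account: freight 4571.04 + insurance 120.12 + destination terminal 241.90 + brokerage 453.22 + duty 2345.40 = 7731.68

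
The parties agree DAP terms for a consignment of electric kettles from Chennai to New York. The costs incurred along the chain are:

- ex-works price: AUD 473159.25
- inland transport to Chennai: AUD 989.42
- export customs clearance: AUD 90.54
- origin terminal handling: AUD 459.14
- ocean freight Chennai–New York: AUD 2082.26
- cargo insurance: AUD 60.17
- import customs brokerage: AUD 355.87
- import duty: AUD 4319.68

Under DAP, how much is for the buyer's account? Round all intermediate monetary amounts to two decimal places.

Buyer's account: AUD 4675.55

DAP: the seller bears all costs to the named destination except import duty and clearance.
Seller's account: goods 473159.25 + inland to port 989.42 + export clearance 90.54 + origin terminal 459.14 + freight 2082.26 + insurance 60.17 = 476840.78
Buyer's account: brokerage 355.87 + duty 4319.68 = 4675.55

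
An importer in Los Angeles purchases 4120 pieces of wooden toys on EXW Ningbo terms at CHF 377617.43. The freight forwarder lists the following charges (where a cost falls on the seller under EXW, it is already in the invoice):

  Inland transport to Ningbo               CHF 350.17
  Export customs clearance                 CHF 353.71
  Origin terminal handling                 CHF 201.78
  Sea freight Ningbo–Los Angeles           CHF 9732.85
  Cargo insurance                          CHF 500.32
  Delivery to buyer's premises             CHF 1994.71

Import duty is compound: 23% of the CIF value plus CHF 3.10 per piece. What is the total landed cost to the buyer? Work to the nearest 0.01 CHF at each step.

EXW: the seller makes goods available at their premises; the buyer bears all onward costs.
CIF value = EXW price + inland to port + export clearance + origin terminal + freight + insurance = 377617.43 + 350.17 + 353.71 + 201.78 + 9732.85 + 500.32 = 388756.26
Ad valorem component: 388756.26 × 23% = 89413.94
Specific component: 4120 × 3.10 = 12772.00
Import duty = 89413.94 + 12772.00 = 102185.94
Buyer bears: inland to port 350.17 + export clearance 353.71 + origin terminal 201.78 + freight 9732.85 + insurance 500.32 + delivery 1994.71 + duty 102185.94 = 115319.48
Landed cost = invoice 377617.43 + 115319.48 = 492936.91

Total landed cost: CHF 492936.91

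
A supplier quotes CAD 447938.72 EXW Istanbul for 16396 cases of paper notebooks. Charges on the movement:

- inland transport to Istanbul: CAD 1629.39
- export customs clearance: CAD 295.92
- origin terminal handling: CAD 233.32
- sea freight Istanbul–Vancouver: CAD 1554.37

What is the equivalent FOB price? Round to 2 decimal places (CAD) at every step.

Not relevant to the conversion: freight — on the buyer under both terms; not part of either seller's price.
From EXW to FOB, the seller additionally bears: inland to port, export clearance, origin terminal.
FOB price = 447938.72 + 1629.39 + 295.92 + 233.32 = 450097.35

FOB price: CAD 450097.35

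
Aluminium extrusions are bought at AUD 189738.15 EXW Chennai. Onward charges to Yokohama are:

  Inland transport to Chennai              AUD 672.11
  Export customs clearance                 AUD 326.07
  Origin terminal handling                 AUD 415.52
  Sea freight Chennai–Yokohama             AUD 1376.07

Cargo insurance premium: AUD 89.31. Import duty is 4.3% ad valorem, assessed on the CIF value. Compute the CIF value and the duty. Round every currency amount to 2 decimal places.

CIF value: AUD 192617.23; import duty: AUD 8282.54

CIF = EXW price + pre-shipment costs + freight + insurance
CIF = 189738.15 + 672.11 + 326.07 + 415.52 + 1376.07 + 89.31 = 192617.23
Import duty = 192617.23 × 4.3% = 8282.54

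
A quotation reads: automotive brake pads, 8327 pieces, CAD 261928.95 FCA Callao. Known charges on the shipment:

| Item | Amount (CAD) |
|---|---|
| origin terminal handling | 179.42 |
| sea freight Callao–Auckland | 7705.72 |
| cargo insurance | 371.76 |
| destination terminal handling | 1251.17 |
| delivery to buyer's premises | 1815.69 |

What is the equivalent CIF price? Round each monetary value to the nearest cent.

Not relevant to the conversion: destination terminal, delivery — on the buyer under both terms; not part of either seller's price.
From FCA to CIF, the seller additionally bears: origin terminal, freight, insurance.
CIF price = 261928.95 + 179.42 + 7705.72 + 371.76 = 270185.85

CIF price: CAD 270185.85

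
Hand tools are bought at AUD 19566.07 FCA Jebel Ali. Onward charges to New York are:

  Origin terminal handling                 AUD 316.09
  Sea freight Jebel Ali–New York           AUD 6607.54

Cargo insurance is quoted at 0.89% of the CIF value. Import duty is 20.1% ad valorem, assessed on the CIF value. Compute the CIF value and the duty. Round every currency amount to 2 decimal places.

Let C be the CIF value. C = FCA price + pre-shipment costs + freight + 0.89% × C
C − 0.89% × C = 19566.07 + 316.09 + 6607.54
0.9911 × C = 26489.70
C = 26489.70 / 0.9911 = 26727.58
Insurance premium = 0.89% × 26727.58 = 237.88
Import duty = 26727.58 × 20.1% = 5372.24

CIF value: AUD 26727.58; import duty: AUD 5372.24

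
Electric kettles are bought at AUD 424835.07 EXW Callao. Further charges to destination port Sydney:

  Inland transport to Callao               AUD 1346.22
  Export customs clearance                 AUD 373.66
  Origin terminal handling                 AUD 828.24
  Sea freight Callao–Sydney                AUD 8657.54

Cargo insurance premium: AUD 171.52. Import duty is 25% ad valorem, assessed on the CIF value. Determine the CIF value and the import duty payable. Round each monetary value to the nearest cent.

CIF value: AUD 436212.25; import duty: AUD 109053.06

CIF = EXW price + pre-shipment costs + freight + insurance
CIF = 424835.07 + 1346.22 + 373.66 + 828.24 + 8657.54 + 171.52 = 436212.25
Import duty = 436212.25 × 25% = 109053.06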